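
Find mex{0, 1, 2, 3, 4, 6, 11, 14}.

The values 0, 1, 2, 3, 4 are all present; 5 is the first non-negative integer missing from the set.

5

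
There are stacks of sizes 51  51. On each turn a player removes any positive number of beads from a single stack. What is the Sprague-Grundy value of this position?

0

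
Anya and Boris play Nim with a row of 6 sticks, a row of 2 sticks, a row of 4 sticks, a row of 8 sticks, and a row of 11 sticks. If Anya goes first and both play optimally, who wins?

Anya wins

Compute the nim-sum pairwise:
6 XOR 2 = 4
4 XOR 4 = 0
0 XOR 8 = 8
8 XOR 11 = 3
The nim-sum is 3 ≠ 0, so this is an N-position: the player to move can win; Anya has a winning move.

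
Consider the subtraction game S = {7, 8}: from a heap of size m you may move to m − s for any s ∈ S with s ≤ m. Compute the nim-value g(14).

Grundy values for subtraction set {7, 8}:
g(0) = mex{} = 0
g(1) = mex{} = 0
g(2) = mex{} = 0
g(3) = mex{} = 0
g(4) = mex{} = 0
g(5) = mex{} = 0
g(6) = mex{} = 0
g(7) = mex{0} = 1
g(8) = mex{0} = 1
g(9) = mex{0} = 1
g(10) = mex{0} = 1
g(11) = mex{0} = 1
g(12) = mex{0} = 1
g(13) = mex{0} = 1
g(14) = mex{0,1} = 2
So g(14) = 2.

2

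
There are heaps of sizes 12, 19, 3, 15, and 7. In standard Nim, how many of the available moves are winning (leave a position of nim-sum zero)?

Nim-sum: 12 ⊕ 19 ⊕ 3 ⊕ 15 ⊕ 7 = 20.
The overall nim-sum is X = 20. A heap of size p has a winning move iff p XOR X < p (reduce it to p XOR X).
  12: 12 XOR 20 = 24 ≥ 12 — no move.
  19: 19 XOR 20 = 7 < 19 — winning move (to 7).
  3: 3 XOR 20 = 23 ≥ 3 — no move.
  15: 15 XOR 20 = 27 ≥ 15 — no move.
  7: 7 XOR 20 = 19 ≥ 7 — no move.
That gives 1 winning move.

1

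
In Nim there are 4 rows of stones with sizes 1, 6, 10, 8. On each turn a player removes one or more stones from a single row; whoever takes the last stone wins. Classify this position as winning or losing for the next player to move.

Winning position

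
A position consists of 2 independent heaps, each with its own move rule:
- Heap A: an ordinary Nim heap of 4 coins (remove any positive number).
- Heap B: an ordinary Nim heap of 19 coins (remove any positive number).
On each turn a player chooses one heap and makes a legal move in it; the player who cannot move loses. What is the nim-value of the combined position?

Heap A is a plain Nim heap of size 4, so its Grundy value is 4.
Heap B is a plain Nim heap of size 19, so its Grundy value is 19.
By the Sprague-Grundy theorem, the Grundy value of a sum of independent games is the XOR of the component values.
Combined value = 4 ⊕ 19 = 23.

23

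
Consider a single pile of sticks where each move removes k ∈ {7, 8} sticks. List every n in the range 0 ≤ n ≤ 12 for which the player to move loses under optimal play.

0, 1, 2, 3, 4, 5, 6

Build the Grundy sequence with g(k) = mex{g(k−s) : s ∈ {7, 8}, s ≤ k}:
g(0) = mex{} = 0
g(1) = mex{} = 0
g(2) = mex{} = 0
g(3) = mex{} = 0
g(4) = mex{} = 0
g(5) = mex{} = 0
g(6) = mex{} = 0
g(7) = mex{0} = 1
g(8) = mex{0} = 1
g(9) = mex{0} = 1
g(10) = mex{0} = 1
g(11) = mex{0} = 1
g(12) = mex{0} = 1
The P-positions (g = 0) in 0..12 are 0, 1, 2, 3, 4, 5, 6.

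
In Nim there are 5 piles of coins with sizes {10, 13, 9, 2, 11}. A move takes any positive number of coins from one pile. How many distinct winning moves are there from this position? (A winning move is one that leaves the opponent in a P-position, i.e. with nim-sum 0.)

1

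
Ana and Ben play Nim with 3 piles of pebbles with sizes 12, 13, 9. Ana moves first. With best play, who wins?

Ana wins

Compute the nim-sum pairwise:
12 ⊕ 13 = 1
1 ⊕ 9 = 8
The nim-sum is 8 ≠ 0, so this is an N-position: the player to move can win; Ana has a winning move.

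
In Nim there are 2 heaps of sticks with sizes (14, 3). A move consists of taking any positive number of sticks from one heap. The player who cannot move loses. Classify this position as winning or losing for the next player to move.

Nim-sum: 14 ^ 3 = 13.
The nim-sum is 13 ≠ 0, so this is an N-position: the player to move can win.

Winning position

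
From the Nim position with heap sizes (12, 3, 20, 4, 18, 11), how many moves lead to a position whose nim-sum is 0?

3

Nim-sum: 12 ^ 3 ^ 20 ^ 4 ^ 18 ^ 11 = 6.
The overall nim-sum is X = 6. A heap of size p has a winning move iff p XOR X < p (reduce it to p XOR X).
  12: 12 XOR 6 = 10 < 12 — winning move (to 10).
  3: 3 XOR 6 = 5 ≥ 3 — no move.
  20: 20 XOR 6 = 18 < 20 — winning move (to 18).
  4: 4 XOR 6 = 2 < 4 — winning move (to 2).
  18: 18 XOR 6 = 20 ≥ 18 — no move.
  11: 11 XOR 6 = 13 ≥ 11 — no move.
That gives 3 winning moves.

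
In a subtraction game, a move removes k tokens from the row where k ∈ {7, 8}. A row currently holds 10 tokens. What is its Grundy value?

1

Compute g(0), g(1), … for moves {7, 8}:
g(0) = mex{} = 0
g(1) = mex{} = 0
g(2) = mex{} = 0
g(3) = mex{} = 0
g(4) = mex{} = 0
g(5) = mex{} = 0
g(6) = mex{} = 0
g(7) = mex{0} = 1
g(8) = mex{0} = 1
g(9) = mex{0} = 1
g(10) = mex{0} = 1
So g(10) = 1.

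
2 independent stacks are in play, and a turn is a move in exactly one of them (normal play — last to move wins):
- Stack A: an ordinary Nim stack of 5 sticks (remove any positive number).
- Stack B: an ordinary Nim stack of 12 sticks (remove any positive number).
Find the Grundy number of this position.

9

Stack A is a plain Nim stack of size 5, so its Grundy value is 5.
Stack B is a plain Nim stack of size 12, so its Grundy value is 12.
The value of a disjunctive sum is the nim-sum of the parts.
Combined value = 5 XOR 12 = 9.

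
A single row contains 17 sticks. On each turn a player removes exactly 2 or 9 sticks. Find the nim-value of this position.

1

Build the Grundy sequence with g(k) = mex{g(k−s) : s ∈ {2, 9}, s ≤ k}:
k:     0  1  2  3  4  5  6  7  8  9 10 11 12 13 14 15 16 17
g(k):  0  0  1  1  0  0  1  1  0  2  1  0  0  1  1  0  0  1
So g(17) = 1.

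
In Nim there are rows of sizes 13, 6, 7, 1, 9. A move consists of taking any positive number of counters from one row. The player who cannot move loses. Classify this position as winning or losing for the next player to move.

Winning position

Compute the nim-sum pairwise:
13 XOR 6 = 11
11 XOR 7 = 12
12 XOR 1 = 13
13 XOR 9 = 4
The nim-sum is 4 ≠ 0, so this is an N-position: the player to move can win.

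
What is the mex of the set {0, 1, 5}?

The values 0, 1 are all present; 2 is the first non-negative integer missing from the set.

2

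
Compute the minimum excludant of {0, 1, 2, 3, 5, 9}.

4

The values 0, 1, 2, 3 are all present; 4 is the first non-negative integer missing from the set.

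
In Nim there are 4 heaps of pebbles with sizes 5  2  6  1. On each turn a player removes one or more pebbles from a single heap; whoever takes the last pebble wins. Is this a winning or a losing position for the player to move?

Losing position

Compute the nim-sum pairwise:
5 ⊕ 2 = 7
7 ⊕ 6 = 1
1 ⊕ 1 = 0
The nim-sum is 0, so this is a P-position: the player to move is in a losing position under optimal play.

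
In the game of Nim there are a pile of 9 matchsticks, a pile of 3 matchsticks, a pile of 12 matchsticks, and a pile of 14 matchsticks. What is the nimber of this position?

8

Compute the nim-sum pairwise:
9 ⊕ 3 = 10
10 ⊕ 12 = 6
6 ⊕ 14 = 8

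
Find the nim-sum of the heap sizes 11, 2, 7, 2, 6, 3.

9

Compute the nim-sum pairwise:
11 ⊕ 2 = 9
9 ⊕ 7 = 14
14 ⊕ 2 = 12
12 ⊕ 6 = 10
10 ⊕ 3 = 9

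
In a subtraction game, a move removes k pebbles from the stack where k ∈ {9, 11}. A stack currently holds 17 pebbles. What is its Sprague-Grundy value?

1

Build the Grundy sequence with g(k) = mex{g(k−s) : s ∈ {9, 11}, s ≤ k}:
k:     0  1  2  3  4  5  6  7  8  9 10 11 12 13 14 15 16 17
g(k):  0  0  0  0  0  0  0  0  0  1  1  1  1  1  1  1  1  1
So g(17) = 1.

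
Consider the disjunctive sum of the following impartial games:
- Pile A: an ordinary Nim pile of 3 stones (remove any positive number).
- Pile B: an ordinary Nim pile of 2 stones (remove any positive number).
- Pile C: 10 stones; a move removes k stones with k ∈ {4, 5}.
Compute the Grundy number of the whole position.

Pile A is a plain Nim pile of size 3, so its Grundy value is 3.
Pile B is a plain Nim pile of size 2, so its Grundy value is 2.
For pile C, compute g(0), g(1), … with moves {4, 5}:
g(0) = mex{} = 0
g(1) = mex{} = 0
g(2) = mex{} = 0
g(3) = mex{} = 0
g(4) = mex{0} = 1
g(5) = mex{0} = 1
g(6) = mex{0} = 1
g(7) = mex{0} = 1
g(8) = mex{0,1} = 2
g(9) = mex{1} = 0
g(10) = mex{1} = 0
So g(10) = 0.
By the Sprague-Grundy theorem, the Grundy value of a sum of independent games is the XOR of the component values.
Combined value = 3 ⊕ 2 ⊕ 0 = 1.

1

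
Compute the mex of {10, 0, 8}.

1

0 is in the set but 1 is not, so the mex is 1.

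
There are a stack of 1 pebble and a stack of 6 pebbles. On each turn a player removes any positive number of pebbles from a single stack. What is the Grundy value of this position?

Bitwise XOR of the heap sizes:
  001  (1)
  110  (6)
  ---
  111  (7)

7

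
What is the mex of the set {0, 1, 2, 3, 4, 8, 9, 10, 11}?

5

The values 0, 1, 2, 3, 4 are all present; 5 is the first non-negative integer missing from the set.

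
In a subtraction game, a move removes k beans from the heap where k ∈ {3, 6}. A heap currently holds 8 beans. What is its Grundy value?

2

Compute g(0), g(1), … for moves {3, 6}:
k:     0  1  2  3  4  5  6  7  8
g(k):  0  0  0  1  1  1  2  2  2
So g(8) = 2.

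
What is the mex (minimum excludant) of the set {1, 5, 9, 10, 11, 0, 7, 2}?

The values 0, 1, 2 are all present; 3 is the first non-negative integer missing from the set.

3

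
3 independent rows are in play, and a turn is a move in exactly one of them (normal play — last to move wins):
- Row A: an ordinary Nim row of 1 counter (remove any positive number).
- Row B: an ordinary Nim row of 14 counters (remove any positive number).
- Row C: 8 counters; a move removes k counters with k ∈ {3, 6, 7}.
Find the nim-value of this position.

Row A is a plain Nim row of size 1, so its Grundy value is 1.
Row B is a plain Nim row of size 14, so its Grundy value is 14.
For row C, compute g(0), g(1), … with moves {3, 6, 7}:
g(0) = mex{} = 0
g(1) = mex{} = 0
g(2) = mex{} = 0
g(3) = mex{0} = 1
g(4) = mex{0} = 1
g(5) = mex{0} = 1
g(6) = mex{0,1} = 2
g(7) = mex{0,1} = 2
g(8) = mex{0,1} = 2
So g(8) = 2.
By the Sprague-Grundy theorem, the Grundy value of a sum of independent games is the XOR of the component values.
Combined value = 1 XOR 14 XOR 2 = 13.

13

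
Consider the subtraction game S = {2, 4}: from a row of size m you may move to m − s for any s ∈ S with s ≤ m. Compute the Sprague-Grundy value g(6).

0

Compute g(0), g(1), … for moves {2, 4}:
k:     0  1  2  3  4  5  6
g(k):  0  0  1  1  2  2  0
So g(6) = 0.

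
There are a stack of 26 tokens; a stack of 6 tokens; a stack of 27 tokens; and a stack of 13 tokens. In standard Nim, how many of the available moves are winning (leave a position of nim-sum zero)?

Nim-sum: 26 XOR 6 XOR 27 XOR 13 = 10.
The overall nim-sum is X = 10. A stack of size p has a winning move iff p XOR X < p (reduce it to p XOR X).
  26: 26 XOR 10 = 16 < 26 — winning move (to 16).
  6: 6 XOR 10 = 12 ≥ 6 — no move.
  27: 27 XOR 10 = 17 < 27 — winning move (to 17).
  13: 13 XOR 10 = 7 < 13 — winning move (to 7).
That gives 3 winning moves.

3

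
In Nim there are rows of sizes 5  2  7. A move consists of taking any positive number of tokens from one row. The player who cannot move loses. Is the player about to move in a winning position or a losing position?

Compute the nim-sum pairwise:
5 XOR 2 = 7
7 XOR 7 = 0
The nim-sum is 0, so this is a P-position: the player to move is in a losing position under optimal play.

Losing position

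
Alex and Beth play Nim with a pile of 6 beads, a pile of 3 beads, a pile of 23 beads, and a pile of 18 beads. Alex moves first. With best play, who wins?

Nim-sum: 6 XOR 3 XOR 23 XOR 18 = 0.
The nim-sum is 0, so this is a P-position: the player to move is in a losing position under optimal play; Alex is about to move from it and so loses — Beth wins.

Beth wins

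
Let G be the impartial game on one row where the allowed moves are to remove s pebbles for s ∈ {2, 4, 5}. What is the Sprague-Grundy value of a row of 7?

Build the Grundy sequence with g(k) = mex{g(k−s) : s ∈ {2, 4, 5}, s ≤ k}:
k:     0  1  2  3  4  5  6  7
g(k):  0  0  1  1  2  2  3  0
So g(7) = 0.

0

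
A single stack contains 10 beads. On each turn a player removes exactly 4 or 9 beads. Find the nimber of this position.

2

Grundy values for subtraction set {4, 9}:
g(0) = mex{} = 0
g(1) = mex{} = 0
g(2) = mex{} = 0
g(3) = mex{} = 0
g(4) = mex{0} = 1
g(5) = mex{0} = 1
g(6) = mex{0} = 1
g(7) = mex{0} = 1
g(8) = mex{1} = 0
g(9) = mex{0,1} = 2
g(10) = mex{0,1} = 2
So g(10) = 2.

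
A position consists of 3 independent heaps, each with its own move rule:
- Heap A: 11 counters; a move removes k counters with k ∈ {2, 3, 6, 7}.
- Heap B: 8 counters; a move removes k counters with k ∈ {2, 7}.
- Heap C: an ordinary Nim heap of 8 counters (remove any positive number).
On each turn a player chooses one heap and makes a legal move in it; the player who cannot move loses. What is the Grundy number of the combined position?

11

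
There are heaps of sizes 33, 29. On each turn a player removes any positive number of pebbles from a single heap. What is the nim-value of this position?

60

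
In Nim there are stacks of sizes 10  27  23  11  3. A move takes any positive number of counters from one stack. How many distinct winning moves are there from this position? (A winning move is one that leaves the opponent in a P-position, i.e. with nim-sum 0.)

Write each in binary and XOR column by column:
  01010  (10)
  11011  (27)
  10111  (23)
  01011  (11)
  00011  (3)
  -----
  01110  (14)
The overall nim-sum is X = 14. A stack of size p has a winning move iff p XOR X < p (reduce it to p XOR X).
  10: 10 XOR 14 = 4 < 10 — winning move (to 4).
  27: 27 XOR 14 = 21 < 27 — winning move (to 21).
  23: 23 XOR 14 = 25 ≥ 23 — no move.
  11: 11 XOR 14 = 5 < 11 — winning move (to 5).
  3: 3 XOR 14 = 13 ≥ 3 — no move.
That gives 3 winning moves.

3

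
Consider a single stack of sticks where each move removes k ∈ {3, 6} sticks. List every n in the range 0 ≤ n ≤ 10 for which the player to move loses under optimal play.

0, 1, 2, 9, 10

Grundy values for subtraction set {3, 6}:
k:     0  1  2  3  4  5  6  7  8  9 10
g(k):  0  0  0  1  1  1  2  2  2  0  0
The P-positions (g = 0) in 0..10 are 0, 1, 2, 9, 10.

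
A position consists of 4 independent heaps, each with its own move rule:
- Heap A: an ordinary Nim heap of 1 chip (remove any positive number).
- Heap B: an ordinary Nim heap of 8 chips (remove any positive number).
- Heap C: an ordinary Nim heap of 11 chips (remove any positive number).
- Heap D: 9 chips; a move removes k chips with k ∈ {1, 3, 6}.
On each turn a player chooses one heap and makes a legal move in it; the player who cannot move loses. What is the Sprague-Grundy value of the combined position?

2

Heap A is a plain Nim heap of size 1, so its Grundy value is 1.
Heap B is a plain Nim heap of size 8, so its Grundy value is 8.
Heap C is a plain Nim heap of size 11, so its Grundy value is 11.
Build the Grundy sequence for heap D with g(k) = mex{g(k−s) : s ∈ {1, 3, 6}, s ≤ k}:
g(0) = mex{} = 0
g(1) = mex{0} = 1
g(2) = mex{1} = 0
g(3) = mex{0} = 1
g(4) = mex{1} = 0
g(5) = mex{0} = 1
g(6) = mex{0,1} = 2
g(7) = mex{0,1,2} = 3
g(8) = mex{0,1,3} = 2
g(9) = mex{1,2} = 0
So g(9) = 0.
The value of a disjunctive sum is the nim-sum of the parts.
Combined value = 1 ⊕ 8 ⊕ 11 ⊕ 0 = 2.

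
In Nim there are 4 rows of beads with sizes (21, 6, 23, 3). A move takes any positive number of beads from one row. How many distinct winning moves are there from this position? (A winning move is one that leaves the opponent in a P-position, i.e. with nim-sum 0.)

3

Write each in binary and XOR column by column:
  10101  (21)
  00110  (6)
  10111  (23)
  00011  (3)
  -----
  00111  (7)
The overall nim-sum is X = 7. A row of size p has a winning move iff p XOR X < p (reduce it to p XOR X).
  21: 21 XOR 7 = 18 < 21 — winning move (to 18).
  6: 6 XOR 7 = 1 < 6 — winning move (to 1).
  23: 23 XOR 7 = 16 < 23 — winning move (to 16).
  3: 3 XOR 7 = 4 ≥ 3 — no move.
That gives 3 winning moves.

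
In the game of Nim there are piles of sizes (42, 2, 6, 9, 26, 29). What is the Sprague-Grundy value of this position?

Write each in binary and XOR column by column:
  101010  (42)
  000010  (2)
  000110  (6)
  001001  (9)
  011010  (26)
  011101  (29)
  ------
  100000  (32)

32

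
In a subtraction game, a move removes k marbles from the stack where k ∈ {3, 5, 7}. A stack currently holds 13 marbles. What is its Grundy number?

Grundy values for subtraction set {3, 5, 7}:
k:     0  1  2  3  4  5  6  7  8  9 10 11 12 13
g(k):  0  0  0  1  1  1  2  2  2  3  0  0  0  1
So g(13) = 1.

1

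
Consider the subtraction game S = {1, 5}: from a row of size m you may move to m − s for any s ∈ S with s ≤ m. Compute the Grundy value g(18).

Build the Grundy sequence with g(k) = mex{g(k−s) : s ∈ {1, 5}, s ≤ k}:
k:     0  1  2  3  4  5  6  7  8  9 10 11 12 13 14 15 16 17 18
g(k):  0  1  0  1  0  1  0  1  0  1  0  1  0  1  0  1  0  1  0
So g(18) = 0.

0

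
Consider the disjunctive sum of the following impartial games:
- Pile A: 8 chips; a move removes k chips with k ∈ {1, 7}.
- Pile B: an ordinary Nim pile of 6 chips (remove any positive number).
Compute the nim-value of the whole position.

6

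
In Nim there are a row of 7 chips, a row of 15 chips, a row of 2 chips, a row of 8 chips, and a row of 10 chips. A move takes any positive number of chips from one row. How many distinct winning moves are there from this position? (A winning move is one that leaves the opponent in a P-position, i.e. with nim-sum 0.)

In binary:
  0111  (7)
  1111  (15)
  0010  (2)
  1000  (8)
  1010  (10)
  ----
  1000  (8)
The overall nim-sum is X = 8. A row of size p has a winning move iff p XOR X < p (reduce it to p XOR X).
  7: 7 XOR 8 = 15 ≥ 7 — no move.
  15: 15 XOR 8 = 7 < 15 — winning move (to 7).
  2: 2 XOR 8 = 10 ≥ 2 — no move.
  8: 8 XOR 8 = 0 < 8 — winning move (to 0).
  10: 10 XOR 8 = 2 < 10 — winning move (to 2).
That gives 3 winning moves.

3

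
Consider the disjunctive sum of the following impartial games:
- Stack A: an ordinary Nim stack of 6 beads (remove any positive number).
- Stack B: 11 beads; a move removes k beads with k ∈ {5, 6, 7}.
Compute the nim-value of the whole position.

4

Stack A is a plain Nim stack of size 6, so its Grundy value is 6.
For stack B, compute g(0), g(1), … with moves {5, 6, 7}:
k:     0  1  2  3  4  5  6  7  8  9 10 11
g(k):  0  0  0  0  0  1  1  1  1  1  2  2
So g(11) = 2.
By the Sprague-Grundy theorem, the Grundy value of a sum of independent games is the XOR of the component values.
Combined value = 6 XOR 2 = 4.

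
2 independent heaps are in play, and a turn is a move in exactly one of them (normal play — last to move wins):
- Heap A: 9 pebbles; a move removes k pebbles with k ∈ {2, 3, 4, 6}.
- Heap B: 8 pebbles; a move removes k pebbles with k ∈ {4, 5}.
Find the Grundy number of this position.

2

Grundy values for heap A (subtraction set {2, 3, 4, 6}):
k:     0  1  2  3  4  5  6  7  8  9
g(k):  0  0  1  1  2  2  3  3  0  0
So g(9) = 0.
Build the Grundy sequence for heap B with g(k) = mex{g(k−s) : s ∈ {4, 5}, s ≤ k}:
k:     0  1  2  3  4  5  6  7  8
g(k):  0  0  0  0  1  1  1  1  2
So g(8) = 2.
By the Sprague-Grundy theorem, the Grundy value of a sum of independent games is the XOR of the component values.
Combined value = 0 XOR 2 = 2.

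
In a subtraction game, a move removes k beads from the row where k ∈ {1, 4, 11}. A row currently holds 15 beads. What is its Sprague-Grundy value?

Compute g(0), g(1), … for moves {1, 4, 11}:
k:     0  1  2  3  4  5  6  7  8  9 10 11 12 13 14 15
g(k):  0  1  0  1  2  0  1  0  1  2  0  1  0  1  2  0
So g(15) = 0.

0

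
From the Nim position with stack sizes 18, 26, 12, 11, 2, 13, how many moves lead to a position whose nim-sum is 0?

Compute the nim-sum pairwise:
18 ⊕ 26 = 8
8 ⊕ 12 = 4
4 ⊕ 11 = 15
15 ⊕ 2 = 13
13 ⊕ 13 = 0
The nim-sum is already 0, so every move leaves a nonzero nim-sum — there are no winning moves.

0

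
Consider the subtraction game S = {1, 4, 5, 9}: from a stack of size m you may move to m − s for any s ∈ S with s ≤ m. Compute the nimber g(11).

Compute g(0), g(1), … for moves {1, 4, 5, 9}:
g(0) = mex{} = 0
g(1) = mex{0} = 1
g(2) = mex{1} = 0
g(3) = mex{0} = 1
g(4) = mex{0,1} = 2
g(5) = mex{0,1,2} = 3
g(6) = mex{0,1,3} = 2
g(7) = mex{0,1,2} = 3
g(8) = mex{1,2,3} = 0
g(9) = mex{0,2,3} = 1
g(10) = mex{1,2,3} = 0
g(11) = mex{0,2,3} = 1
So g(11) = 1.

1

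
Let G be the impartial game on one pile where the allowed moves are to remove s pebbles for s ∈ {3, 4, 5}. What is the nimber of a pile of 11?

1

Grundy values for subtraction set {3, 4, 5}:
g(0) = mex{} = 0
g(1) = mex{} = 0
g(2) = mex{} = 0
g(3) = mex{0} = 1
g(4) = mex{0} = 1
g(5) = mex{0} = 1
g(6) = mex{0,1} = 2
g(7) = mex{0,1} = 2
g(8) = mex{1} = 0
g(9) = mex{1,2} = 0
g(10) = mex{1,2} = 0
g(11) = mex{0,2} = 1
So g(11) = 1.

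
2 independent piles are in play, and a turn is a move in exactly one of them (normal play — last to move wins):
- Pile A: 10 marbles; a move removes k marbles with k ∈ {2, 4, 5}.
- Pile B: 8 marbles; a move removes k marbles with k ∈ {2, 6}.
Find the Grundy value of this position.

Build the Grundy sequence for pile A with g(k) = mex{g(k−s) : s ∈ {2, 4, 5}, s ≤ k}:
g(0) = mex{} = 0
g(1) = mex{} = 0
g(2) = mex{0} = 1
g(3) = mex{0} = 1
g(4) = mex{0,1} = 2
g(5) = mex{0,1} = 2
g(6) = mex{0,1,2} = 3
g(7) = mex{1,2} = 0
g(8) = mex{1,2,3} = 0
g(9) = mex{0,2} = 1
g(10) = mex{0,2,3} = 1
So g(10) = 1.
For pile B, compute g(0), g(1), … with moves {2, 6}:
k:     0  1  2  3  4  5  6  7  8
g(k):  0  0  1  1  0  0  1  1  0
So g(8) = 0.
The value of a disjunctive sum is the nim-sum of the parts.
Combined value = 1 XOR 0 = 1.

1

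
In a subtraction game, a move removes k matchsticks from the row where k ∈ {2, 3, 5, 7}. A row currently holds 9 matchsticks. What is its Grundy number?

0

Grundy values for subtraction set {2, 3, 5, 7}:
k:     0  1  2  3  4  5  6  7  8  9
g(k):  0  0  1  1  2  2  3  3  4  0
So g(9) = 0.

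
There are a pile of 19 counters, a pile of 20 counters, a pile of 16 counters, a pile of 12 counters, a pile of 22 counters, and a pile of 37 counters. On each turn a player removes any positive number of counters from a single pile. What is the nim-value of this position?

Nim-sum: 19 ^ 20 ^ 16 ^ 12 ^ 22 ^ 37 = 40.

40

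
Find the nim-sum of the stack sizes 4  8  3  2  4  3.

In binary:
  0100  (4)
  1000  (8)
  0011  (3)
  0010  (2)
  0100  (4)
  0011  (3)
  ----
  1010  (10)

10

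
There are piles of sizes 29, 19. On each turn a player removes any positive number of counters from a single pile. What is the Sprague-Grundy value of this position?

Nim-sum: 29 XOR 19 = 14.

14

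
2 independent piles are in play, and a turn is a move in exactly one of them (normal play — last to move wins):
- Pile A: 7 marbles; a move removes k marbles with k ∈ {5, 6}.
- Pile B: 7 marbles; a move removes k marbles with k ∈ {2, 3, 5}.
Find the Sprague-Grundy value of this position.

1

Grundy values for pile A (subtraction set {5, 6}):
k:     0  1  2  3  4  5  6  7
g(k):  0  0  0  0  0  1  1  1
So g(7) = 1.
Build the Grundy sequence for pile B with g(k) = mex{g(k−s) : s ∈ {2, 3, 5}, s ≤ k}:
k:     0  1  2  3  4  5  6  7
g(k):  0  0  1  1  2  2  3  0
So g(7) = 0.
By the Sprague-Grundy theorem, the Grundy value of a sum of independent games is the XOR of the component values.
Combined value = 1 ⊕ 0 = 1.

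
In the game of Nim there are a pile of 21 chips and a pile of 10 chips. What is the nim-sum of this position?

Compute the nim-sum pairwise:
21 ^ 10 = 31

31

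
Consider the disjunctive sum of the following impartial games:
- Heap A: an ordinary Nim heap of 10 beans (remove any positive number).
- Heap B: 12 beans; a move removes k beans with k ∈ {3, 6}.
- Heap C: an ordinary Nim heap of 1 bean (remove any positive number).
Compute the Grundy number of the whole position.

Heap A is a plain Nim heap of size 10, so its Grundy value is 10.
Grundy values for heap B (subtraction set {3, 6}):
k:     0  1  2  3  4  5  6  7  8  9 10 11 12
g(k):  0  0  0  1  1  1  2  2  2  0  0  0  1
So g(12) = 1.
Heap C is a plain Nim heap of size 1, so its Grundy value is 1.
By the Sprague-Grundy theorem, the Grundy value of a sum of independent games is the XOR of the component values.
Combined value = 10 ⊕ 1 ⊕ 1 = 10.

10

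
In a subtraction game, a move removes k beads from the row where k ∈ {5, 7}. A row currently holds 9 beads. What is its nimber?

1

Grundy values for subtraction set {5, 7}:
k:     0  1  2  3  4  5  6  7  8  9
g(k):  0  0  0  0  0  1  1  1  1  1
So g(9) = 1.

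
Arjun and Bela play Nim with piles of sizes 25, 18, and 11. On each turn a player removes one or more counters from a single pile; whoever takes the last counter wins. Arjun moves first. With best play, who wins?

Compute the nim-sum pairwise:
25 ⊕ 18 = 11
11 ⊕ 11 = 0
The nim-sum is 0, so this is a P-position: the player to move is in a losing position under optimal play; Arjun is about to move from it and so loses — Bela wins.

Bela wins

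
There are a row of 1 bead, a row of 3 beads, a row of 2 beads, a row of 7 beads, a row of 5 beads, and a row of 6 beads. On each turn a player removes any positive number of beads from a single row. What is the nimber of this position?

4

Write each in binary and XOR column by column:
  001  (1)
  011  (3)
  010  (2)
  111  (7)
  101  (5)
  110  (6)
  ---
  100  (4)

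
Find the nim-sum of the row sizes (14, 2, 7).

11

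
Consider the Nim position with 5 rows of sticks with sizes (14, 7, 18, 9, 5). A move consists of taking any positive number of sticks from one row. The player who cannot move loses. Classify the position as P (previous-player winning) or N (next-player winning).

Nim-sum: 14 ^ 7 ^ 18 ^ 9 ^ 5 = 23.
The nim-sum is 23 ≠ 0, so this is an N-position: the player to move can win.

N-position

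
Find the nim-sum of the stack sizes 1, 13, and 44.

32

Compute the nim-sum pairwise:
1 ⊕ 13 = 12
12 ⊕ 44 = 32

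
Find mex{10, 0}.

1

0 is in the set but 1 is not, so the mex is 1.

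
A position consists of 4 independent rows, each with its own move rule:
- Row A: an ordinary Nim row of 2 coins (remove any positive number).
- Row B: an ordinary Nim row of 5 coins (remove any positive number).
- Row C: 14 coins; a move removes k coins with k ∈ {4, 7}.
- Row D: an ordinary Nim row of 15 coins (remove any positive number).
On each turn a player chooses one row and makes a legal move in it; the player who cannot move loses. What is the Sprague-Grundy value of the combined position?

8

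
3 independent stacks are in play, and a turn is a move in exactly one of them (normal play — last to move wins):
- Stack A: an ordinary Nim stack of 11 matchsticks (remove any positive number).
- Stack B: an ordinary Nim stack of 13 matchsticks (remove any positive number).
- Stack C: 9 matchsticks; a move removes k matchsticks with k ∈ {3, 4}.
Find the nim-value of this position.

6

Stack A is a plain Nim stack of size 11, so its Grundy value is 11.
Stack B is a plain Nim stack of size 13, so its Grundy value is 13.
Build the Grundy sequence for stack C with g(k) = mex{g(k−s) : s ∈ {3, 4}, s ≤ k}:
g(0) = mex{} = 0
g(1) = mex{} = 0
g(2) = mex{} = 0
g(3) = mex{0} = 1
g(4) = mex{0} = 1
g(5) = mex{0} = 1
g(6) = mex{0,1} = 2
g(7) = mex{1} = 0
g(8) = mex{1} = 0
g(9) = mex{1,2} = 0
So g(9) = 0.
By the Sprague-Grundy theorem, the Grundy value of a sum of independent games is the XOR of the component values.
Combined value = 11 ⊕ 13 ⊕ 0 = 6.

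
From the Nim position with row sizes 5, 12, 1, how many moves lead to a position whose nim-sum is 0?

1

Nim-sum: 5 XOR 12 XOR 1 = 8.
The overall nim-sum is X = 8. A row of size p has a winning move iff p XOR X < p (reduce it to p XOR X).
  5: 5 XOR 8 = 13 ≥ 5 — no move.
  12: 12 XOR 8 = 4 < 12 — winning move (to 4).
  1: 1 XOR 8 = 9 ≥ 1 — no move.
That gives 1 winning move.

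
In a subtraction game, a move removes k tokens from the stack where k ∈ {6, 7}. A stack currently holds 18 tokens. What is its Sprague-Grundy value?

0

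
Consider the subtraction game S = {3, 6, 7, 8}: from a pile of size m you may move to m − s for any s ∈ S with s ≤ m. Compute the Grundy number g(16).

1

Grundy values for subtraction set {3, 6, 7, 8}:
k:     0  1  2  3  4  5  6  7  8  9 10 11 12 13 14 15 16
g(k):  0  0  0  1  1  1  2  2  2  3  3  0  0  0  1  1  1
So g(16) = 1.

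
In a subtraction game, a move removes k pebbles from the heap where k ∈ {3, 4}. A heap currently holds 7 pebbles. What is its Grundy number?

Grundy values for subtraction set {3, 4}:
k:     0  1  2  3  4  5  6  7
g(k):  0  0  0  1  1  1  2  0
So g(7) = 0.

0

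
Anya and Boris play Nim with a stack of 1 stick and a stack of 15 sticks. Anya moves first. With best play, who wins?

Nim-sum: 1 ⊕ 15 = 14.
The nim-sum is 14 ≠ 0, so this is an N-position: the player to move can win; Anya has a winning move.

Anya wins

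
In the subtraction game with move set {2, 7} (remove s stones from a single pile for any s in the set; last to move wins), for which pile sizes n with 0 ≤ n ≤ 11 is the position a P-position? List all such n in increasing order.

0, 1, 4, 5, 9, 10

Build the Grundy sequence with g(k) = mex{g(k−s) : s ∈ {2, 7}, s ≤ k}:
k:     0  1  2  3  4  5  6  7  8  9 10 11
g(k):  0  0  1  1  0  0  1  1  2  0  0  1
The P-positions (g = 0) in 0..11 are 0, 1, 4, 5, 9, 10.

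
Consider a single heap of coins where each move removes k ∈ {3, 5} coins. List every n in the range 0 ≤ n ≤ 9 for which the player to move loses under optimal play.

0, 1, 2, 8, 9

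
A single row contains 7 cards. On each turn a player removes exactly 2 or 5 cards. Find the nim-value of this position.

0

Grundy values for subtraction set {2, 5}:
k:     0  1  2  3  4  5  6  7
g(k):  0  0  1  1  0  2  1  0
So g(7) = 0.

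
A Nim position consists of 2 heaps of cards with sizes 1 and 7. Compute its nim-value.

6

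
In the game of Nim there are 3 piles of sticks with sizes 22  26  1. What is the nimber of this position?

In binary:
  10110  (22)
  11010  (26)
  00001  (1)
  -----
  01101  (13)

13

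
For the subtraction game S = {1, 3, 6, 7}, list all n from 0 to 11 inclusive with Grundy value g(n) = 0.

Grundy values for subtraction set {1, 3, 6, 7}:
k:     0  1  2  3  4  5  6  7  8  9 10 11
g(k):  0  1  0  1  0  1  2  3  2  3  2  3
The P-positions (g = 0) in 0..11 are 0, 2, 4.

0, 2, 4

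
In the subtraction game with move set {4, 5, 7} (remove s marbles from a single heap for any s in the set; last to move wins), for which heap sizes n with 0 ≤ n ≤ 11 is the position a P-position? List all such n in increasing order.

Compute g(0), g(1), … for moves {4, 5, 7}:
k:     0  1  2  3  4  5  6  7  8  9 10 11
g(k):  0  0  0  0  1  1  1  1  2  2  2  0
The P-positions (g = 0) in 0..11 are 0, 1, 2, 3, 11.

0, 1, 2, 3, 11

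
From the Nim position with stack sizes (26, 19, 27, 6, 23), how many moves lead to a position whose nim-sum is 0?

Compute the nim-sum pairwise:
26 XOR 19 = 9
9 XOR 27 = 18
18 XOR 6 = 20
20 XOR 23 = 3
The overall nim-sum is X = 3. A stack of size p has a winning move iff p XOR X < p (reduce it to p XOR X).
  26: 26 XOR 3 = 25 < 26 — winning move (to 25).
  19: 19 XOR 3 = 16 < 19 — winning move (to 16).
  27: 27 XOR 3 = 24 < 27 — winning move (to 24).
  6: 6 XOR 3 = 5 < 6 — winning move (to 5).
  23: 23 XOR 3 = 20 < 23 — winning move (to 20).
That gives 5 winning moves.

5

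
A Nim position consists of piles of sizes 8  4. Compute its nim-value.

12

Bitwise XOR of the heap sizes:
  1000  (8)
  0100  (4)
  ----
  1100  (12)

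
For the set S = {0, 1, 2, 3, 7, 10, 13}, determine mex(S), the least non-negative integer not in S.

4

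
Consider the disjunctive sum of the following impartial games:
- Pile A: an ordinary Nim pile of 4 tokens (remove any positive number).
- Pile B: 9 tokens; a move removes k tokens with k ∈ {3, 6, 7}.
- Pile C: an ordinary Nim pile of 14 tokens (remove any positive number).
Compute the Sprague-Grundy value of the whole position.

Pile A is a plain Nim pile of size 4, so its Grundy value is 4.
Build the Grundy sequence for pile B with g(k) = mex{g(k−s) : s ∈ {3, 6, 7}, s ≤ k}:
g(0) = mex{} = 0
g(1) = mex{} = 0
g(2) = mex{} = 0
g(3) = mex{0} = 1
g(4) = mex{0} = 1
g(5) = mex{0} = 1
g(6) = mex{0,1} = 2
g(7) = mex{0,1} = 2
g(8) = mex{0,1} = 2
g(9) = mex{0,1,2} = 3
So g(9) = 3.
Pile C is a plain Nim pile of size 14, so its Grundy value is 14.
The value of a disjunctive sum is the nim-sum of the parts.
Combined value = 4 ⊕ 3 ⊕ 14 = 9.

9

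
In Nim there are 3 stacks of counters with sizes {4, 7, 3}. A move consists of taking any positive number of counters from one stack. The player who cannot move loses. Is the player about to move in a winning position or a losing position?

Nim-sum: 4 ⊕ 7 ⊕ 3 = 0.
The nim-sum is 0, so this is a P-position: the player to move is in a losing position under optimal play.

Losing position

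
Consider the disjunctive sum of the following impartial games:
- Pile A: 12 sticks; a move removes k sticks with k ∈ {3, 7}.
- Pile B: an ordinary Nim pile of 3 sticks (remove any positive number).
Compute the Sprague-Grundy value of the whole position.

3

For pile A, compute g(0), g(1), … with moves {3, 7}:
k:     0  1  2  3  4  5  6  7  8  9 10 11 12
g(k):  0  0  0  1  1  1  0  2  2  1  0  0  0
So g(12) = 0.
Pile B is a plain Nim pile of size 3, so its Grundy value is 3.
By the Sprague-Grundy theorem, the Grundy value of a sum of independent games is the XOR of the component values.
Combined value = 0 ⊕ 3 = 3.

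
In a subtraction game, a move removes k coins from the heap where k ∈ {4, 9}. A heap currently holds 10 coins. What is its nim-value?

Build the Grundy sequence with g(k) = mex{g(k−s) : s ∈ {4, 9}, s ≤ k}:
g(0) = mex{} = 0
g(1) = mex{} = 0
g(2) = mex{} = 0
g(3) = mex{} = 0
g(4) = mex{0} = 1
g(5) = mex{0} = 1
g(6) = mex{0} = 1
g(7) = mex{0} = 1
g(8) = mex{1} = 0
g(9) = mex{0,1} = 2
g(10) = mex{0,1} = 2
So g(10) = 2.

2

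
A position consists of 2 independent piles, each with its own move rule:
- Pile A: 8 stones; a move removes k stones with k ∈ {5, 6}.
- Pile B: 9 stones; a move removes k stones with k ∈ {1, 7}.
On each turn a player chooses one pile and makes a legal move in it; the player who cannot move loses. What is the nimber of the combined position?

0

Grundy values for pile A (subtraction set {5, 6}):
k:     0  1  2  3  4  5  6  7  8
g(k):  0  0  0  0  0  1  1  1  1
So g(8) = 1.
Build the Grundy sequence for pile B with g(k) = mex{g(k−s) : s ∈ {1, 7}, s ≤ k}:
k:     0  1  2  3  4  5  6  7  8  9
g(k):  0  1  0  1  0  1  0  1  0  1
So g(9) = 1.
The value of a disjunctive sum is the nim-sum of the parts.
Combined value = 1 XOR 1 = 0.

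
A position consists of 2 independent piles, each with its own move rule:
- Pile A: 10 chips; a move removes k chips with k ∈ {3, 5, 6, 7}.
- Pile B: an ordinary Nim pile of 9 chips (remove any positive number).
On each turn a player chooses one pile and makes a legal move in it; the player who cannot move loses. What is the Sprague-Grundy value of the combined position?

Build the Grundy sequence for pile A with g(k) = mex{g(k−s) : s ∈ {3, 5, 6, 7}, s ≤ k}:
k:     0  1  2  3  4  5  6  7  8  9 10
g(k):  0  0  0  1  1  1  2  2  2  3  0
So g(10) = 0.
Pile B is a plain Nim pile of size 9, so its Grundy value is 9.
By the Sprague-Grundy theorem, the Grundy value of a sum of independent games is the XOR of the component values.
Combined value = 0 XOR 9 = 9.

9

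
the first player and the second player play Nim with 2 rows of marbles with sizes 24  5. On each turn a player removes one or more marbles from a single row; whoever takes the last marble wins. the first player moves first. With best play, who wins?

In binary:
  11000  (24)
  00101  (5)
  -----
  11101  (29)
The nim-sum is 29 ≠ 0, so this is an N-position: the player to move can win; the first player has a winning move.

the first player wins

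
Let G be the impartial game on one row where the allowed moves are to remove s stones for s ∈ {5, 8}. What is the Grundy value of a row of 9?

1

Compute g(0), g(1), … for moves {5, 8}:
g(0) = mex{} = 0
g(1) = mex{} = 0
g(2) = mex{} = 0
g(3) = mex{} = 0
g(4) = mex{} = 0
g(5) = mex{0} = 1
g(6) = mex{0} = 1
g(7) = mex{0} = 1
g(8) = mex{0} = 1
g(9) = mex{0} = 1
So g(9) = 1.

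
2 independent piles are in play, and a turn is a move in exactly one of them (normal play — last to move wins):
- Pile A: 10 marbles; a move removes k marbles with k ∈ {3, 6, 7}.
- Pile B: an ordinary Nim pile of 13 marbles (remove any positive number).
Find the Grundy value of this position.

Build the Grundy sequence for pile A with g(k) = mex{g(k−s) : s ∈ {3, 6, 7}, s ≤ k}:
k:     0  1  2  3  4  5  6  7  8  9 10
g(k):  0  0  0  1  1  1  2  2  2  3  0
So g(10) = 0.
Pile B is a plain Nim pile of size 13, so its Grundy value is 13.
By the Sprague-Grundy theorem, the Grundy value of a sum of independent games is the XOR of the component values.
Combined value = 0 XOR 13 = 13.

13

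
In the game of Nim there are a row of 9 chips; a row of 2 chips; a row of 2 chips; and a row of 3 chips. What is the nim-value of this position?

Nim-sum: 9 XOR 2 XOR 2 XOR 3 = 10.

10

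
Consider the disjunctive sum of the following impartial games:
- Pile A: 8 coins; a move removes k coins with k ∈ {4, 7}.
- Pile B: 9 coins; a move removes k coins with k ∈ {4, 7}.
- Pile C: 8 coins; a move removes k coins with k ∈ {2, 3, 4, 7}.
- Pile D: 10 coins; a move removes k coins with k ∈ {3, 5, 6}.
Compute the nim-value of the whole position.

Grundy values for pile A (subtraction set {4, 7}):
k:     0  1  2  3  4  5  6  7  8
g(k):  0  0  0  0  1  1  1  1  2
So g(8) = 2.
Grundy values for pile B (subtraction set {4, 7}):
k:     0  1  2  3  4  5  6  7  8  9
g(k):  0  0  0  0  1  1  1  1  2  2
So g(9) = 2.
Grundy values for pile C (subtraction set {2, 3, 4, 7}):
g(0) = mex{} = 0
g(1) = mex{} = 0
g(2) = mex{0} = 1
g(3) = mex{0} = 1
g(4) = mex{0,1} = 2
g(5) = mex{0,1} = 2
g(6) = mex{1,2} = 0
g(7) = mex{0,1,2} = 3
g(8) = mex{0,2} = 1
So g(8) = 1.
Build the Grundy sequence for pile D with g(k) = mex{g(k−s) : s ∈ {3, 5, 6}, s ≤ k}:
k:     0  1  2  3  4  5  6  7  8  9 10
g(k):  0  0  0  1  1  1  2  2  2  0  0
So g(10) = 0.
By the Sprague-Grundy theorem, the Grundy value of a sum of independent games is the XOR of the component values.
Combined value = 2 XOR 2 XOR 1 XOR 0 = 1.

1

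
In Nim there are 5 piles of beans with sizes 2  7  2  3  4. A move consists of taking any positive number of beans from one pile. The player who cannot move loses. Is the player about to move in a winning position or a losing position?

Losing position

Write each in binary and XOR column by column:
  010  (2)
  111  (7)
  010  (2)
  011  (3)
  100  (4)
  ---
  000  (0)
The nim-sum is 0, so this is a P-position: the player to move is in a losing position under optimal play.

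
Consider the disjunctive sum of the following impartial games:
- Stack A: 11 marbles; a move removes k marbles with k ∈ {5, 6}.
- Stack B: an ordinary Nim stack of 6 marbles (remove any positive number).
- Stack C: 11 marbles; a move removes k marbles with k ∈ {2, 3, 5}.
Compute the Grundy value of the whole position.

For stack A, compute g(0), g(1), … with moves {5, 6}:
k:     0  1  2  3  4  5  6  7  8  9 10 11
g(k):  0  0  0  0  0  1  1  1  1  1  2  0
So g(11) = 0.
Stack B is a plain Nim stack of size 6, so its Grundy value is 6.
Build the Grundy sequence for stack C with g(k) = mex{g(k−s) : s ∈ {2, 3, 5}, s ≤ k}:
k:     0  1  2  3  4  5  6  7  8  9 10 11
g(k):  0  0  1  1  2  2  3  0  0  1  1  2
So g(11) = 2.
By the Sprague-Grundy theorem, the Grundy value of a sum of independent games is the XOR of the component values.
Combined value = 0 ⊕ 6 ⊕ 2 = 4.

4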